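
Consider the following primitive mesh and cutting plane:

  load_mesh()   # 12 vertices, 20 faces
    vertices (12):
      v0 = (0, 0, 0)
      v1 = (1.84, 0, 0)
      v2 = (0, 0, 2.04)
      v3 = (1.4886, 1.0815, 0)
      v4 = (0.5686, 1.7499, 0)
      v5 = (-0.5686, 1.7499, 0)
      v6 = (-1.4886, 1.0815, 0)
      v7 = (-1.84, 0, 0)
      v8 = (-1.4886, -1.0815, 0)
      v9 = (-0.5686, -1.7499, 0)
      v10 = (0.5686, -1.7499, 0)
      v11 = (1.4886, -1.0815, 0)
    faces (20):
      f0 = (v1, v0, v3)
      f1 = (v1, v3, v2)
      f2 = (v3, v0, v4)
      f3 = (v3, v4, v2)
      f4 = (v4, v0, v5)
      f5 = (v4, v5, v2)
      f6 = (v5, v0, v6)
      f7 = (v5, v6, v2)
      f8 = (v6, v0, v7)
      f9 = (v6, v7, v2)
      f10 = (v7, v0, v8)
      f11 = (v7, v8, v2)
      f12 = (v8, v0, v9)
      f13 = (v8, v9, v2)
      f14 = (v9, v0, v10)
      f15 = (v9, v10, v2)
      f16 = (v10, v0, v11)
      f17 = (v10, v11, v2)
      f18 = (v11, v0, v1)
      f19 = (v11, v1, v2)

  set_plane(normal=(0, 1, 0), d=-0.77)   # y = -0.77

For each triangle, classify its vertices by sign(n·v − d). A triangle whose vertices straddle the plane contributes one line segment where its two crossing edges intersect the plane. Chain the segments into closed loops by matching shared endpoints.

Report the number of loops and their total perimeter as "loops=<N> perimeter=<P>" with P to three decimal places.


loops=1 perimeter=7.226

Straddling triangles (10 of 20):
  (v7,v0,v8) [++-] → (-1.05984, -0.77, 0)–(-1.58981, -0.77, 0)  len=0.5300
  (v7,v8,v2) [+-+] → (-1.58981, -0.77, 0)–(-1.05984, -0.77, 0.587573)  len=0.7913
  (v8,v0,v9) [-+-] → (-1.05984, -0.77, 0)–(-0.250198, -0.77, 0)  len=0.8096
  (v8,v9,v2) [--+] → (-0.250198, -0.77, 1.14235)–(-1.05984, -0.77, 0.587573)  len=0.9815
  (v9,v0,v10) [-+-] → (-0.250198, -0.77, 0)–(0.250198, -0.77, 0)  len=0.5004
  (v9,v10,v2) [--+] → (0.250198, -0.77, 1.14235)–(-0.250198, -0.77, 1.14235)  len=0.5004
  (v10,v0,v11) [-+-] → (0.250198, -0.77, 0)–(1.05984, -0.77, 0)  len=0.8096
  (v10,v11,v2) [--+] → (1.05984, -0.77, 0.587573)–(0.250198, -0.77, 1.14235)  len=0.9815
  (v11,v0,v1) [-++] → (1.05984, -0.77, 0)–(1.58981, -0.77, 0)  len=0.5300
  (v11,v1,v2) [-++] → (1.58981, -0.77, 0)–(1.05984, -0.77, 0.587573)  len=0.7913

Chained into 1 loop(s):
  loop 1: 10 segments, perimeter = 7.2255
Total perimeter = 7.226


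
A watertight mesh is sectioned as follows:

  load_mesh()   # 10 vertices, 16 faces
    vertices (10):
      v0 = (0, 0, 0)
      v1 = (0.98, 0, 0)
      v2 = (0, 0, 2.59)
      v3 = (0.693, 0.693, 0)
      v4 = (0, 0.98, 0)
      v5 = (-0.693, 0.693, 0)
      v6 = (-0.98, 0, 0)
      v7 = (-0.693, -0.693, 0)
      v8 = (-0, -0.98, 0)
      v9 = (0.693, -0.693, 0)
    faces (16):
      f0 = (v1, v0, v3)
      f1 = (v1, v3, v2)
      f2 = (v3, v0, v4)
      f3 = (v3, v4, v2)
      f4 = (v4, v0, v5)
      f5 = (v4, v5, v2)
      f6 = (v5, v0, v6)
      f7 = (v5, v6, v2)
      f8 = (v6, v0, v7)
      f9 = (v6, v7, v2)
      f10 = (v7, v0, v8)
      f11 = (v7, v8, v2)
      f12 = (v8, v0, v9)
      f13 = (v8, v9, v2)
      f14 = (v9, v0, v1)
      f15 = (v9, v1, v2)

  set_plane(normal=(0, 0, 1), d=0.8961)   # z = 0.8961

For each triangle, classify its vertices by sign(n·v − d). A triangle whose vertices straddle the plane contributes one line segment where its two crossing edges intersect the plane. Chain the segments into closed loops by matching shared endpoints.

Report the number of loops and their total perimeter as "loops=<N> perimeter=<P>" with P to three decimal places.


loops=1 perimeter=3.925

Straddling triangles (8 of 16):
  (v1,v3,v2) [--+] → (0.453233, 0.453233, 0.8961)–(0.640935, 0, 0.8961)  len=0.4906
  (v3,v4,v2) [--+] → (0, 0.640935, 0.8961)–(0.453233, 0.453233, 0.8961)  len=0.4906
  (v4,v5,v2) [--+] → (-0.453233, 0.453233, 0.8961)–(0, 0.640935, 0.8961)  len=0.4906
  (v5,v6,v2) [--+] → (-0.640935, 0, 0.8961)–(-0.453233, 0.453233, 0.8961)  len=0.4906
  (v6,v7,v2) [--+] → (-0.453233, -0.453233, 0.8961)–(-0.640935, 0, 0.8961)  len=0.4906
  (v7,v8,v2) [--+] → (0, -0.640935, 0.8961)–(-0.453233, -0.453233, 0.8961)  len=0.4906
  (v8,v9,v2) [--+] → (0.453233, -0.453233, 0.8961)–(0, -0.640935, 0.8961)  len=0.4906
  (v9,v1,v2) [--+] → (0.640935, 0, 0.8961)–(0.453233, -0.453233, 0.8961)  len=0.4906

Chained into 1 loop(s):
  loop 1: 8 segments, perimeter = 3.9245
Total perimeter = 3.925


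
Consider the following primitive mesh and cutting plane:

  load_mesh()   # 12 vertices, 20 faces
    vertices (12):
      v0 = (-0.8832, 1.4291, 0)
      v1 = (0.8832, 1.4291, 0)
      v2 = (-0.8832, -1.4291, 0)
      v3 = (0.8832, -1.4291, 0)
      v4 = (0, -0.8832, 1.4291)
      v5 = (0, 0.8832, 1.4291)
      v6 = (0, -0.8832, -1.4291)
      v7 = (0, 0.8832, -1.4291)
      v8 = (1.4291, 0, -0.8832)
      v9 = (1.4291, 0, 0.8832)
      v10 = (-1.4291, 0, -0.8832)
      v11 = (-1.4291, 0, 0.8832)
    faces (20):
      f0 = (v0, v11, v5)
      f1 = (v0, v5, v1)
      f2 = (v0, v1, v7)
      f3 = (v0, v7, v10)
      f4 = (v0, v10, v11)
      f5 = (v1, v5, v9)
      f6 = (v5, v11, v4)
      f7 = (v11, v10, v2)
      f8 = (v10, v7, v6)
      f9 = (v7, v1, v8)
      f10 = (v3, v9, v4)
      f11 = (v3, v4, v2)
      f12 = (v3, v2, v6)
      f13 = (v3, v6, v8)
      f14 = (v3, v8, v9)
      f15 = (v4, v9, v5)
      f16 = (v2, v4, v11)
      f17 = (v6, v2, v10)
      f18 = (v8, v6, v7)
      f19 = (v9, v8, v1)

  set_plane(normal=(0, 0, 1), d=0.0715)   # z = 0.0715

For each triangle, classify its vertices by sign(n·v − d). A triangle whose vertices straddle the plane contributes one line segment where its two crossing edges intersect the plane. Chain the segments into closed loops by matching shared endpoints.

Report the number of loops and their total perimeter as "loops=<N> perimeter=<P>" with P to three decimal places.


Straddling triangles (10 of 20):
  (v0,v11,v5) [-++] → (-0.927394, 1.31341, 0.0715)–(-0.839012, 1.40179, 0.0715)  len=0.1250
  (v0,v5,v1) [-+-] → (-0.839012, 1.40179, 0.0715)–(0.839012, 1.40179, 0.0715)  len=1.6780
  (v0,v10,v11) [--+] → (-1.4291, 0, 0.0715)–(-0.927394, 1.31341, 0.0715)  len=1.4060
  (v1,v5,v9) [-++] → (0.839012, 1.40179, 0.0715)–(0.927394, 1.31341, 0.0715)  len=0.1250
  (v11,v10,v2) [+--] → (-1.4291, 0, 0.0715)–(-0.927394, -1.31341, 0.0715)  len=1.4060
  (v3,v9,v4) [-++] → (0.927394, -1.31341, 0.0715)–(0.839012, -1.40179, 0.0715)  len=0.1250
  (v3,v4,v2) [-+-] → (0.839012, -1.40179, 0.0715)–(-0.839012, -1.40179, 0.0715)  len=1.6780
  (v3,v8,v9) [--+] → (1.4291, 0, 0.0715)–(0.927394, -1.31341, 0.0715)  len=1.4060
  (v2,v4,v11) [-++] → (-0.839012, -1.40179, 0.0715)–(-0.927394, -1.31341, 0.0715)  len=0.1250
  (v9,v8,v1) [+--] → (1.4291, 0, 0.0715)–(0.927394, 1.31341, 0.0715)  len=1.4060

Chained into 1 loop(s):
  loop 1: 10 segments, perimeter = 9.4799
Total perimeter = 9.480

loops=1 perimeter=9.480


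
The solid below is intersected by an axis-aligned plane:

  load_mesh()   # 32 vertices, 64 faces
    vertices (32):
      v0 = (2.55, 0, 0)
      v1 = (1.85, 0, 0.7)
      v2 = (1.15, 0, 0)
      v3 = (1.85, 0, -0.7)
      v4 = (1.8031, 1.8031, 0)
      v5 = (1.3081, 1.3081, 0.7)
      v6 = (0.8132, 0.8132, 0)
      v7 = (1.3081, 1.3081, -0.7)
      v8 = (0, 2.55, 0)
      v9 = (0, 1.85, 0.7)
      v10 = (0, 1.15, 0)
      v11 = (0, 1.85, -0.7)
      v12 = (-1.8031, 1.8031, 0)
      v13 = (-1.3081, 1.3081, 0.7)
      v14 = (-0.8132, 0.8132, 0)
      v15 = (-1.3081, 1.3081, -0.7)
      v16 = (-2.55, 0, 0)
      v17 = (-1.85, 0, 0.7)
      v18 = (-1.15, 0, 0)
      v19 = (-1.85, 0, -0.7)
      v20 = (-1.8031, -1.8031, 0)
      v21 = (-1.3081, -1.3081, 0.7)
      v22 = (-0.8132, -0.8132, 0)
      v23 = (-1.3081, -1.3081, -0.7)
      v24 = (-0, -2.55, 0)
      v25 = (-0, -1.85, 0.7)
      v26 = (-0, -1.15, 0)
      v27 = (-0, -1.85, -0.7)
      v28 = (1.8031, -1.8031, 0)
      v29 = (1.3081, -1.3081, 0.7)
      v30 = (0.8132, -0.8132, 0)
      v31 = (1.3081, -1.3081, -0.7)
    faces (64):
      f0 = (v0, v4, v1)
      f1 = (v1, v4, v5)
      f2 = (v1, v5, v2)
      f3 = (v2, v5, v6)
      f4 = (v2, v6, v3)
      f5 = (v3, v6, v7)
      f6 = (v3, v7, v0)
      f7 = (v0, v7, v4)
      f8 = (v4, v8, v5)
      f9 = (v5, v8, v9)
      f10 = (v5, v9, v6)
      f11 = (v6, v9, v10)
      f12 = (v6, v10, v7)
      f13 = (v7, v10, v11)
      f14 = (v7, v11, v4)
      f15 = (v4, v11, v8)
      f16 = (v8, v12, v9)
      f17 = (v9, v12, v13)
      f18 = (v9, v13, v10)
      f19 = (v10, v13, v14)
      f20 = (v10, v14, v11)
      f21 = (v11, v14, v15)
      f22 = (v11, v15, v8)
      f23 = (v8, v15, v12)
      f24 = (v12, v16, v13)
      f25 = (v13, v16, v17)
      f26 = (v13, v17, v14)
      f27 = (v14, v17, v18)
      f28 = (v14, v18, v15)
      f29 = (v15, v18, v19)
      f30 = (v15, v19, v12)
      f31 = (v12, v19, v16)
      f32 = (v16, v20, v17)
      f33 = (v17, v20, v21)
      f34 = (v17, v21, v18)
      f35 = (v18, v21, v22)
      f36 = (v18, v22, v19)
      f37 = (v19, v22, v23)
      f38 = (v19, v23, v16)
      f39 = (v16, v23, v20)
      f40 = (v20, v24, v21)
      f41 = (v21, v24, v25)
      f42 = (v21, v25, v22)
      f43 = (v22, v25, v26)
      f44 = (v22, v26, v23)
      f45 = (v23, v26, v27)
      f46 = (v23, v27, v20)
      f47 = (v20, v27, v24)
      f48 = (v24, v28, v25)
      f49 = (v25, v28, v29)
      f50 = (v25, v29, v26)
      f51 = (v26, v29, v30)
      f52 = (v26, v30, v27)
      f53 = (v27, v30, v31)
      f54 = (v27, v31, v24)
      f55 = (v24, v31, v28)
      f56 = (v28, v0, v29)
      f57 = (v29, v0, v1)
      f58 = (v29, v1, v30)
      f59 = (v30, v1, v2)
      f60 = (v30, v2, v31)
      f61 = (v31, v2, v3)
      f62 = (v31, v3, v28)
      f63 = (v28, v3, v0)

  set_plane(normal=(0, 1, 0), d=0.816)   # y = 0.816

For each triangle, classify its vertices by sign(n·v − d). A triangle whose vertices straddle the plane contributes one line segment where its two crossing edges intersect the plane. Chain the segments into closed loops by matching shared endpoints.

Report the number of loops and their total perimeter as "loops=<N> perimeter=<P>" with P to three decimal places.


Straddling triangles (20 of 64):
  (v0,v4,v1) [-+-] → (2.21199, 0.816, 0)–(1.82878, 0.816, 0.383212)  len=0.5419
  (v1,v4,v5) [-++] → (1.82878, 0.816, 0.383212)–(1.51196, 0.816, 0.7)  len=0.4480
  (v1,v5,v2) [-+-] → (1.51196, 0.816, 0.7)–(1.24862, 0.816, 0.436664)  len=0.3724
  (v2,v5,v6) [-+-] → (1.24862, 0.816, 0.436664)–(0.816, 0.816, 0.0039604)  len=0.6119
  (v3,v6,v7) [--+] → (0.816, 0.816, -0.0039604)–(1.51196, 0.816, -0.7)  len=0.9843
  (v3,v7,v0) [-+-] → (1.51196, 0.816, -0.7)–(1.7753, 0.816, -0.436664)  len=0.3724
  (v0,v7,v4) [-++] → (1.7753, 0.816, -0.436664)–(2.21199, 0.816, 0)  len=0.6176
  (v5,v9,v6) [++-] → (0.811004, 0.816, 0.00189043)–(0.816, 0.816, 0.0039604)  len=0.0054
  (v6,v9,v10) [-++] → (0.811004, 0.816, 0.00189043)–(0.806439, 0.816, 0)  len=0.0049
  (v6,v10,v7) [-++] → (0.806439, 0.816, 0)–(0.816, 0.816, -0.0039604)  len=0.0103
  (v10,v13,v14) [++-] → (-0.816, 0.816, 0.0039604)–(-0.806439, 0.816, 0)  len=0.0103
  (v10,v14,v11) [+-+] → (-0.806439, 0.816, 0)–(-0.811004, 0.816, -0.00189043)  len=0.0049
  (v11,v14,v15) [+-+] → (-0.811004, 0.816, -0.00189043)–(-0.816, 0.816, -0.0039604)  len=0.0054
  (v12,v16,v13) [+-+] → (-2.21199, 0.816, 0)–(-1.7753, 0.816, 0.436664)  len=0.6176
  (v13,v16,v17) [+--] → (-1.7753, 0.816, 0.436664)–(-1.51196, 0.816, 0.7)  len=0.3724
  (v13,v17,v14) [+--] → (-1.51196, 0.816, 0.7)–(-0.816, 0.816, 0.0039604)  len=0.9843
  (v14,v18,v15) [--+] → (-1.24862, 0.816, -0.436664)–(-0.816, 0.816, -0.0039604)  len=0.6119
  (v15,v18,v19) [+--] → (-1.24862, 0.816, -0.436664)–(-1.51196, 0.816, -0.7)  len=0.3724
  (v15,v19,v12) [+-+] → (-1.51196, 0.816, -0.7)–(-1.82878, 0.816, -0.383212)  len=0.4480
  (v12,v19,v16) [+--] → (-1.82878, 0.816, -0.383212)–(-2.21199, 0.816, 0)  len=0.5419

Chained into 2 loop(s):
  loop 1: 10 segments, perimeter = 3.9692
  loop 2: 10 segments, perimeter = 3.9692
Total perimeter = 7.938

loops=2 perimeter=7.938


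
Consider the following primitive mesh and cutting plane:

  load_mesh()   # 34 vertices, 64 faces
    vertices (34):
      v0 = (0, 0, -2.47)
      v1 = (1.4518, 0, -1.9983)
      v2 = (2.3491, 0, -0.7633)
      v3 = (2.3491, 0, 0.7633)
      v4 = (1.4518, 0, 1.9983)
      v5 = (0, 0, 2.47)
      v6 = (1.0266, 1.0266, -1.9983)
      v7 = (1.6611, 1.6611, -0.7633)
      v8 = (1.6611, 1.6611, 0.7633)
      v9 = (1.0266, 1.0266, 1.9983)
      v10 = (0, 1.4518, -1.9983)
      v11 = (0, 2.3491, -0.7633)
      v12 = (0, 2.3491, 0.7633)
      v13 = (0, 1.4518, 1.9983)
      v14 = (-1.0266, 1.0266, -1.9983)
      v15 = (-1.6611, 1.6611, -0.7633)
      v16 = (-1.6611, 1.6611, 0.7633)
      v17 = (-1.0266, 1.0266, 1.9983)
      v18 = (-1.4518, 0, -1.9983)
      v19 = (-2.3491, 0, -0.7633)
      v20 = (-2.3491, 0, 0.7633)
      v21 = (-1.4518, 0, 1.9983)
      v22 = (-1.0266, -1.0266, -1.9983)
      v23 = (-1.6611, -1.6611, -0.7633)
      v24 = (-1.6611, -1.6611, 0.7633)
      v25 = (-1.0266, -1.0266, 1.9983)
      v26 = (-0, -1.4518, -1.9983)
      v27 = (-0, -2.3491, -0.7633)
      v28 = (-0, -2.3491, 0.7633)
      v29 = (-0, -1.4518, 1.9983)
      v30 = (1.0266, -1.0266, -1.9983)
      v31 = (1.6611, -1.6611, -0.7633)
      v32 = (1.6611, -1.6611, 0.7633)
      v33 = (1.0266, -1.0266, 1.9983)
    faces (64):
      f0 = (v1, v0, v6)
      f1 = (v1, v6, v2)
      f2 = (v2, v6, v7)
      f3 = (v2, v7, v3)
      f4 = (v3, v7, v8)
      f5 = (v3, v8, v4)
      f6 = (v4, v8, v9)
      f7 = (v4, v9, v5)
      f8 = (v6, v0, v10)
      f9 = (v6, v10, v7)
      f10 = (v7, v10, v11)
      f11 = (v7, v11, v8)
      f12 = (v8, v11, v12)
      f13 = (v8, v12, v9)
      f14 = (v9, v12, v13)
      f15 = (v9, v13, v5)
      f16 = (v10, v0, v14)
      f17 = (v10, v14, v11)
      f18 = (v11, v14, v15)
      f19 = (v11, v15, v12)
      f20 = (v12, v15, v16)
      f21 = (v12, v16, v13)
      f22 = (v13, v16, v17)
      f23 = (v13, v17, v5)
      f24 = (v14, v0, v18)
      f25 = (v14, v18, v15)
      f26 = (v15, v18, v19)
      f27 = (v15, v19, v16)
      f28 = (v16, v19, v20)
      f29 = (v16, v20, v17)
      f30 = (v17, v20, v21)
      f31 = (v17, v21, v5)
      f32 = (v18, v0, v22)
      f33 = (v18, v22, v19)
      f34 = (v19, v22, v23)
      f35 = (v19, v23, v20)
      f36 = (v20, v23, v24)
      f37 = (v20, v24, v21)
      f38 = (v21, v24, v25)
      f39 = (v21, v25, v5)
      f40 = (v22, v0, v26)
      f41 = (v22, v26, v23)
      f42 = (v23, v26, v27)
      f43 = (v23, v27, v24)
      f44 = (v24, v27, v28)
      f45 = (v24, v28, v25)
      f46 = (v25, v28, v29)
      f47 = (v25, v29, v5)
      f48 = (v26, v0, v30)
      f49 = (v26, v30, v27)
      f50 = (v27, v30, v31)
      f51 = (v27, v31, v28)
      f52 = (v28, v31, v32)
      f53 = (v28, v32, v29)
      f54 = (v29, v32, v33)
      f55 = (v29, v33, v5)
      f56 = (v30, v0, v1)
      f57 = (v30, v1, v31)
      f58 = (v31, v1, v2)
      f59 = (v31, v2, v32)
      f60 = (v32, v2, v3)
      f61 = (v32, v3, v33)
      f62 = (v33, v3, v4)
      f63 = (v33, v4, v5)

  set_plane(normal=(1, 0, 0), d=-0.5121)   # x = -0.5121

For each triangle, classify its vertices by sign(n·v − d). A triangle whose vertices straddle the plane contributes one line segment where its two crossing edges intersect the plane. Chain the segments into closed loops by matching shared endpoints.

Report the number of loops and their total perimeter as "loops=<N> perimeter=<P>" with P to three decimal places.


loops=1 perimeter=14.286

Straddling triangles (20 of 64):
  (v10,v0,v14) [++-] → (-0.5121, 0.5121, -2.2347)–(-0.5121, 1.2397, -1.9983)  len=0.7650
  (v10,v14,v11) [+-+] → (-0.5121, 1.2397, -1.9983)–(-0.5121, 1.6894, -1.37936)  len=0.7651
  (v11,v14,v15) [+--] → (-0.5121, 1.6894, -1.37936)–(-0.5121, 2.137, -0.7633)  len=0.7615
  (v11,v15,v12) [+-+] → (-0.5121, 2.137, -0.7633)–(-0.5121, 2.137, 0.292665)  len=1.0560
  (v12,v15,v16) [+--] → (-0.5121, 2.137, 0.292665)–(-0.5121, 2.137, 0.7633)  len=0.4706
  (v12,v16,v13) [+-+] → (-0.5121, 2.137, 0.7633)–(-0.5121, 1.51633, 1.61756)  len=1.0559
  (v13,v16,v17) [+--] → (-0.5121, 1.51633, 1.61756)–(-0.5121, 1.2397, 1.9983)  len=0.4706
  (v13,v17,v5) [+-+] → (-0.5121, 1.2397, 1.9983)–(-0.5121, 0.5121, 2.2347)  len=0.7650
  (v14,v0,v18) [-+-] → (-0.5121, 0.5121, -2.2347)–(-0.5121, 0, -2.30362)  len=0.5167
  (v17,v21,v5) [--+] → (-0.5121, 0, 2.30362)–(-0.5121, 0.5121, 2.2347)  len=0.5167
  (v18,v0,v22) [-+-] → (-0.5121, 0, -2.30362)–(-0.5121, -0.5121, -2.2347)  len=0.5167
  (v21,v25,v5) [--+] → (-0.5121, -0.5121, 2.2347)–(-0.5121, 0, 2.30362)  len=0.5167
  (v22,v0,v26) [-++] → (-0.5121, -0.5121, -2.2347)–(-0.5121, -1.2397, -1.9983)  len=0.7650
  (v22,v26,v23) [-+-] → (-0.5121, -1.2397, -1.9983)–(-0.5121, -1.51633, -1.61756)  len=0.4706
  (v23,v26,v27) [-++] → (-0.5121, -1.51633, -1.61756)–(-0.5121, -2.137, -0.7633)  len=1.0559
  (v23,v27,v24) [-+-] → (-0.5121, -2.137, -0.7633)–(-0.5121, -2.137, -0.292665)  len=0.4706
  (v24,v27,v28) [-++] → (-0.5121, -2.137, -0.292665)–(-0.5121, -2.137, 0.7633)  len=1.0560
  (v24,v28,v25) [-+-] → (-0.5121, -2.137, 0.7633)–(-0.5121, -1.6894, 1.37936)  len=0.7615
  (v25,v28,v29) [-++] → (-0.5121, -1.6894, 1.37936)–(-0.5121, -1.2397, 1.9983)  len=0.7651
  (v25,v29,v5) [-++] → (-0.5121, -1.2397, 1.9983)–(-0.5121, -0.5121, 2.2347)  len=0.7650

Chained into 1 loop(s):
  loop 1: 20 segments, perimeter = 14.2864
Total perimeter = 14.286


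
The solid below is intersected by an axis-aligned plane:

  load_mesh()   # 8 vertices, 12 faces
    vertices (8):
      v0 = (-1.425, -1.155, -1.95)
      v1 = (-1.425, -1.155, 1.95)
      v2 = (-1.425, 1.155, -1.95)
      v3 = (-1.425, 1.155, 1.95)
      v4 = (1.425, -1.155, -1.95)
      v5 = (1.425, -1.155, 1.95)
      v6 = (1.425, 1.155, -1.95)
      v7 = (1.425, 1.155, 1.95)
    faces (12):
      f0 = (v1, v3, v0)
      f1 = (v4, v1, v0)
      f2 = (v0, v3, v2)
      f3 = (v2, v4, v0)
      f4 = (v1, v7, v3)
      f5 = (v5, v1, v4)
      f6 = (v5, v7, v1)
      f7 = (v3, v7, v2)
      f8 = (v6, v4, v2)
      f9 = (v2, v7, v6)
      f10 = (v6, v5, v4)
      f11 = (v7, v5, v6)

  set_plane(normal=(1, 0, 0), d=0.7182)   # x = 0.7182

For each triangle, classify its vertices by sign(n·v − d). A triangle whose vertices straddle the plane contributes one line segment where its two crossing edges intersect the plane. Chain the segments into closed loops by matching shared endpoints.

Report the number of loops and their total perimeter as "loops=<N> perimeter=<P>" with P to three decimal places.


Straddling triangles (8 of 12):
  (v4,v1,v0) [+--] → (0.7182, -1.155, -0.9828)–(0.7182, -1.155, -1.95)  len=0.9672
  (v2,v4,v0) [-+-] → (0.7182, -0.58212, -1.95)–(0.7182, -1.155, -1.95)  len=0.5729
  (v1,v7,v3) [-+-] → (0.7182, 0.58212, 1.95)–(0.7182, 1.155, 1.95)  len=0.5729
  (v5,v1,v4) [+-+] → (0.7182, -1.155, 1.95)–(0.7182, -1.155, -0.9828)  len=2.9328
  (v5,v7,v1) [++-] → (0.7182, 0.58212, 1.95)–(0.7182, -1.155, 1.95)  len=1.7371
  (v3,v7,v2) [-+-] → (0.7182, 1.155, 1.95)–(0.7182, 1.155, 0.9828)  len=0.9672
  (v6,v4,v2) [++-] → (0.7182, -0.58212, -1.95)–(0.7182, 1.155, -1.95)  len=1.7371
  (v2,v7,v6) [-++] → (0.7182, 1.155, 0.9828)–(0.7182, 1.155, -1.95)  len=2.9328

Chained into 1 loop(s):
  loop 1: 8 segments, perimeter = 12.4200
Total perimeter = 12.420

loops=1 perimeter=12.420


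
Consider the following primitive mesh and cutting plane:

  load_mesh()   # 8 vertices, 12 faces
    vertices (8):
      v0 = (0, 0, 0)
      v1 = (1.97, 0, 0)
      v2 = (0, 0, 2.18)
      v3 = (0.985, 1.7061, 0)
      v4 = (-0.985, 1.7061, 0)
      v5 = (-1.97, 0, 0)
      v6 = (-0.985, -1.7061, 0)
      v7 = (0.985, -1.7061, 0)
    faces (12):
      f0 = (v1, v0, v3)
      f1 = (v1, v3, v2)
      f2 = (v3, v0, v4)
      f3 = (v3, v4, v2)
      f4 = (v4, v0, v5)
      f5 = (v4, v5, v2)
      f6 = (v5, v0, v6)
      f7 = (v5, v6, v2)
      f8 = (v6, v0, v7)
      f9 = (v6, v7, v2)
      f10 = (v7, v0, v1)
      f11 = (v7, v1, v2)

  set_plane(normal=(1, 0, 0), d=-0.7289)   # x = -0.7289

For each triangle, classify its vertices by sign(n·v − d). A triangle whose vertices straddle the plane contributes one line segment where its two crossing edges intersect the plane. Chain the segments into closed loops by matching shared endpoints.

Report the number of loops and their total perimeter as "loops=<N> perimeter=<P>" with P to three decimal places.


loops=1 perimeter=7.848

Straddling triangles (8 of 12):
  (v3,v0,v4) [++-] → (-0.7289, 1.26251, 0)–(-0.7289, 1.7061, 0)  len=0.4436
  (v3,v4,v2) [+-+] → (-0.7289, 1.7061, 0)–(-0.7289, 1.26251, 0.5668)  len=0.7197
  (v4,v0,v5) [-+-] → (-0.7289, 1.26251, 0)–(-0.7289, 0, 0)  len=1.2625
  (v4,v5,v2) [--+] → (-0.7289, 0, 1.3734)–(-0.7289, 1.26251, 0.5668)  len=1.4982
  (v5,v0,v6) [-+-] → (-0.7289, 0, 0)–(-0.7289, -1.26251, 0)  len=1.2625
  (v5,v6,v2) [--+] → (-0.7289, -1.26251, 0.5668)–(-0.7289, 0, 1.3734)  len=1.4982
  (v6,v0,v7) [-++] → (-0.7289, -1.26251, 0)–(-0.7289, -1.7061, 0)  len=0.4436
  (v6,v7,v2) [-++] → (-0.7289, -1.7061, 0)–(-0.7289, -1.26251, 0.5668)  len=0.7197

Chained into 1 loop(s):
  loop 1: 8 segments, perimeter = 7.8480
Total perimeter = 7.848


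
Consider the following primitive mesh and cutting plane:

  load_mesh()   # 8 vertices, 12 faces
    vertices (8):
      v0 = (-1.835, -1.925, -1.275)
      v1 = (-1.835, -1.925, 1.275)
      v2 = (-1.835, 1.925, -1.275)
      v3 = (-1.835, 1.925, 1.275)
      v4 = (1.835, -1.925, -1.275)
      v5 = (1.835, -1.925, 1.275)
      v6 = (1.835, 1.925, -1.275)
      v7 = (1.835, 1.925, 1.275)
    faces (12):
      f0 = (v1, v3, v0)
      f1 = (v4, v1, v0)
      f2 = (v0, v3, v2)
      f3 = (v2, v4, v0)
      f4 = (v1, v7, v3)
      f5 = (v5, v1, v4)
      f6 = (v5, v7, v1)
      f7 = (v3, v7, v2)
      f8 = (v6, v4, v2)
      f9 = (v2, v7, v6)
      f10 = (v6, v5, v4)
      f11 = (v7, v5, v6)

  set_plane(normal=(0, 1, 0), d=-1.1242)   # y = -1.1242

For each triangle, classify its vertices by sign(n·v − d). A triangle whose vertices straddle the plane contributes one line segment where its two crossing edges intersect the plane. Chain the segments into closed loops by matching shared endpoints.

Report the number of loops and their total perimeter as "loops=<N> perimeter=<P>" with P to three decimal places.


Straddling triangles (8 of 12):
  (v1,v3,v0) [-+-] → (-1.835, -1.1242, 1.275)–(-1.835, -1.1242, -0.7446)  len=2.0196
  (v0,v3,v2) [-++] → (-1.835, -1.1242, -0.7446)–(-1.835, -1.1242, -1.275)  len=0.5304
  (v2,v4,v0) [+--] → (1.07164, -1.1242, -1.275)–(-1.835, -1.1242, -1.275)  len=2.9066
  (v1,v7,v3) [-++] → (-1.07164, -1.1242, 1.275)–(-1.835, -1.1242, 1.275)  len=0.7634
  (v5,v7,v1) [-+-] → (1.835, -1.1242, 1.275)–(-1.07164, -1.1242, 1.275)  len=2.9066
  (v6,v4,v2) [+-+] → (1.835, -1.1242, -1.275)–(1.07164, -1.1242, -1.275)  len=0.7634
  (v6,v5,v4) [+--] → (1.835, -1.1242, 0.7446)–(1.835, -1.1242, -1.275)  len=2.0196
  (v7,v5,v6) [+-+] → (1.835, -1.1242, 1.275)–(1.835, -1.1242, 0.7446)  len=0.5304

Chained into 1 loop(s):
  loop 1: 8 segments, perimeter = 12.4400
Total perimeter = 12.440

loops=1 perimeter=12.440


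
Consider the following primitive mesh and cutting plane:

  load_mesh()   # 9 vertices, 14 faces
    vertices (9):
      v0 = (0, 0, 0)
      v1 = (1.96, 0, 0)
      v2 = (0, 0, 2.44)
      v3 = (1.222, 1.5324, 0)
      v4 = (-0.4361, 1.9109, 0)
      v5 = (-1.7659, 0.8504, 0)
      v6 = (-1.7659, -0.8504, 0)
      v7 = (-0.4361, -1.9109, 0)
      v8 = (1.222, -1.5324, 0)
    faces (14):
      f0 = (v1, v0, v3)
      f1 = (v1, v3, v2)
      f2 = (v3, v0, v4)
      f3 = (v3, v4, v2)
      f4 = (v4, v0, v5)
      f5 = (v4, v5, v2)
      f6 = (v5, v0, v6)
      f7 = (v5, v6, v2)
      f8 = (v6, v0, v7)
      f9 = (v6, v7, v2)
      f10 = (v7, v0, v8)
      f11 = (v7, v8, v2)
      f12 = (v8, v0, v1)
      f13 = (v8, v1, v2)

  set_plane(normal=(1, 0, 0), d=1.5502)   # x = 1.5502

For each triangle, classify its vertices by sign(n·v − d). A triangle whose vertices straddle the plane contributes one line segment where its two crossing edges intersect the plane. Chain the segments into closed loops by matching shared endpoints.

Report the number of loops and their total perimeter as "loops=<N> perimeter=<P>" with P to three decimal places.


loops=1 perimeter=3.686

Straddling triangles (4 of 14):
  (v1,v0,v3) [+--] → (1.5502, 0, 0)–(1.5502, 0.850918, 0)  len=0.8509
  (v1,v3,v2) [+--] → (1.5502, 0.850918, 0)–(1.5502, 0, 0.510159)  len=0.9921
  (v8,v0,v1) [--+] → (1.5502, 0, 0)–(1.5502, -0.850918, 0)  len=0.8509
  (v8,v1,v2) [-+-] → (1.5502, -0.850918, 0)–(1.5502, 0, 0.510159)  len=0.9921

Chained into 1 loop(s):
  loop 1: 4 segments, perimeter = 3.6861
Total perimeter = 3.686


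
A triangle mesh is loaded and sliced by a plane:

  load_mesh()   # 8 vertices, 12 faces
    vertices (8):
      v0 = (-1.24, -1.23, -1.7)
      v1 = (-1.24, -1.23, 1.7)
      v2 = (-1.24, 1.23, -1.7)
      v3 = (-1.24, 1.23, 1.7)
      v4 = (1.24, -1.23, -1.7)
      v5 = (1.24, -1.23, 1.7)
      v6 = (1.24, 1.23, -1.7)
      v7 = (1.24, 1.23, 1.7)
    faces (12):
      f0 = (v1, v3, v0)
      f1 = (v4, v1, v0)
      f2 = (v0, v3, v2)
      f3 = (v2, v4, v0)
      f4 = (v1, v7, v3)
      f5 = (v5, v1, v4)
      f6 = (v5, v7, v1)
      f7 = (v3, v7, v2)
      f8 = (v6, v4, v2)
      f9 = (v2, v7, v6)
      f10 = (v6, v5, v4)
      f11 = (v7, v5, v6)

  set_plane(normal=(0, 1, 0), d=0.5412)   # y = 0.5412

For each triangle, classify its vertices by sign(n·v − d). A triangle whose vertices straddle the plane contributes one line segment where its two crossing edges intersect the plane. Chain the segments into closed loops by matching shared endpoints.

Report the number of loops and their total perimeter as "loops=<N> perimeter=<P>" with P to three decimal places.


loops=1 perimeter=11.760

Straddling triangles (8 of 12):
  (v1,v3,v0) [-+-] → (-1.24, 0.5412, 1.7)–(-1.24, 0.5412, 0.748)  len=0.9520
  (v0,v3,v2) [-++] → (-1.24, 0.5412, 0.748)–(-1.24, 0.5412, -1.7)  len=2.4480
  (v2,v4,v0) [+--] → (-0.5456, 0.5412, -1.7)–(-1.24, 0.5412, -1.7)  len=0.6944
  (v1,v7,v3) [-++] → (0.5456, 0.5412, 1.7)–(-1.24, 0.5412, 1.7)  len=1.7856
  (v5,v7,v1) [-+-] → (1.24, 0.5412, 1.7)–(0.5456, 0.5412, 1.7)  len=0.6944
  (v6,v4,v2) [+-+] → (1.24, 0.5412, -1.7)–(-0.5456, 0.5412, -1.7)  len=1.7856
  (v6,v5,v4) [+--] → (1.24, 0.5412, -0.748)–(1.24, 0.5412, -1.7)  len=0.9520
  (v7,v5,v6) [+-+] → (1.24, 0.5412, 1.7)–(1.24, 0.5412, -0.748)  len=2.4480

Chained into 1 loop(s):
  loop 1: 8 segments, perimeter = 11.7600
Total perimeter = 11.760


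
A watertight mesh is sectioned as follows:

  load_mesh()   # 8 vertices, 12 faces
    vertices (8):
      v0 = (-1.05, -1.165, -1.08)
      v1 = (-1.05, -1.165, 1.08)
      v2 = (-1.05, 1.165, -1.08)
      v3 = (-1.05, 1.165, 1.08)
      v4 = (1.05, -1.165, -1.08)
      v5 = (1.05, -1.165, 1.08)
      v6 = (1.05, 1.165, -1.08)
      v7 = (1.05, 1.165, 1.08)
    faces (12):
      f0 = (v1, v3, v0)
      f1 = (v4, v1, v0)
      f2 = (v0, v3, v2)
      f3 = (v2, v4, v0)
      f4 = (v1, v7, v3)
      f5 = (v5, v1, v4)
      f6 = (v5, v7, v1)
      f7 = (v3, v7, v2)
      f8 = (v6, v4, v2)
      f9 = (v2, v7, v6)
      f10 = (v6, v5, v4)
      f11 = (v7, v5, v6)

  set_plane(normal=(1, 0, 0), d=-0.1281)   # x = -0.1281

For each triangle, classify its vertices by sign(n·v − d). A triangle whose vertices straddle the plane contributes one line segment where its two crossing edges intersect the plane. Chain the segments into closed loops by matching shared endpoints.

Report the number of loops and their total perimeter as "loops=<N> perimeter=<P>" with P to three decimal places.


Straddling triangles (8 of 12):
  (v4,v1,v0) [+--] → (-0.1281, -1.165, 0.13176)–(-0.1281, -1.165, -1.08)  len=1.2118
  (v2,v4,v0) [-+-] → (-0.1281, 0.14213, -1.08)–(-0.1281, -1.165, -1.08)  len=1.3071
  (v1,v7,v3) [-+-] → (-0.1281, -0.14213, 1.08)–(-0.1281, 1.165, 1.08)  len=1.3071
  (v5,v1,v4) [+-+] → (-0.1281, -1.165, 1.08)–(-0.1281, -1.165, 0.13176)  len=0.9482
  (v5,v7,v1) [++-] → (-0.1281, -0.14213, 1.08)–(-0.1281, -1.165, 1.08)  len=1.0229
  (v3,v7,v2) [-+-] → (-0.1281, 1.165, 1.08)–(-0.1281, 1.165, -0.13176)  len=1.2118
  (v6,v4,v2) [++-] → (-0.1281, 0.14213, -1.08)–(-0.1281, 1.165, -1.08)  len=1.0229
  (v2,v7,v6) [-++] → (-0.1281, 1.165, -0.13176)–(-0.1281, 1.165, -1.08)  len=0.9482

Chained into 1 loop(s):
  loop 1: 8 segments, perimeter = 8.9800
Total perimeter = 8.980

loops=1 perimeter=8.980


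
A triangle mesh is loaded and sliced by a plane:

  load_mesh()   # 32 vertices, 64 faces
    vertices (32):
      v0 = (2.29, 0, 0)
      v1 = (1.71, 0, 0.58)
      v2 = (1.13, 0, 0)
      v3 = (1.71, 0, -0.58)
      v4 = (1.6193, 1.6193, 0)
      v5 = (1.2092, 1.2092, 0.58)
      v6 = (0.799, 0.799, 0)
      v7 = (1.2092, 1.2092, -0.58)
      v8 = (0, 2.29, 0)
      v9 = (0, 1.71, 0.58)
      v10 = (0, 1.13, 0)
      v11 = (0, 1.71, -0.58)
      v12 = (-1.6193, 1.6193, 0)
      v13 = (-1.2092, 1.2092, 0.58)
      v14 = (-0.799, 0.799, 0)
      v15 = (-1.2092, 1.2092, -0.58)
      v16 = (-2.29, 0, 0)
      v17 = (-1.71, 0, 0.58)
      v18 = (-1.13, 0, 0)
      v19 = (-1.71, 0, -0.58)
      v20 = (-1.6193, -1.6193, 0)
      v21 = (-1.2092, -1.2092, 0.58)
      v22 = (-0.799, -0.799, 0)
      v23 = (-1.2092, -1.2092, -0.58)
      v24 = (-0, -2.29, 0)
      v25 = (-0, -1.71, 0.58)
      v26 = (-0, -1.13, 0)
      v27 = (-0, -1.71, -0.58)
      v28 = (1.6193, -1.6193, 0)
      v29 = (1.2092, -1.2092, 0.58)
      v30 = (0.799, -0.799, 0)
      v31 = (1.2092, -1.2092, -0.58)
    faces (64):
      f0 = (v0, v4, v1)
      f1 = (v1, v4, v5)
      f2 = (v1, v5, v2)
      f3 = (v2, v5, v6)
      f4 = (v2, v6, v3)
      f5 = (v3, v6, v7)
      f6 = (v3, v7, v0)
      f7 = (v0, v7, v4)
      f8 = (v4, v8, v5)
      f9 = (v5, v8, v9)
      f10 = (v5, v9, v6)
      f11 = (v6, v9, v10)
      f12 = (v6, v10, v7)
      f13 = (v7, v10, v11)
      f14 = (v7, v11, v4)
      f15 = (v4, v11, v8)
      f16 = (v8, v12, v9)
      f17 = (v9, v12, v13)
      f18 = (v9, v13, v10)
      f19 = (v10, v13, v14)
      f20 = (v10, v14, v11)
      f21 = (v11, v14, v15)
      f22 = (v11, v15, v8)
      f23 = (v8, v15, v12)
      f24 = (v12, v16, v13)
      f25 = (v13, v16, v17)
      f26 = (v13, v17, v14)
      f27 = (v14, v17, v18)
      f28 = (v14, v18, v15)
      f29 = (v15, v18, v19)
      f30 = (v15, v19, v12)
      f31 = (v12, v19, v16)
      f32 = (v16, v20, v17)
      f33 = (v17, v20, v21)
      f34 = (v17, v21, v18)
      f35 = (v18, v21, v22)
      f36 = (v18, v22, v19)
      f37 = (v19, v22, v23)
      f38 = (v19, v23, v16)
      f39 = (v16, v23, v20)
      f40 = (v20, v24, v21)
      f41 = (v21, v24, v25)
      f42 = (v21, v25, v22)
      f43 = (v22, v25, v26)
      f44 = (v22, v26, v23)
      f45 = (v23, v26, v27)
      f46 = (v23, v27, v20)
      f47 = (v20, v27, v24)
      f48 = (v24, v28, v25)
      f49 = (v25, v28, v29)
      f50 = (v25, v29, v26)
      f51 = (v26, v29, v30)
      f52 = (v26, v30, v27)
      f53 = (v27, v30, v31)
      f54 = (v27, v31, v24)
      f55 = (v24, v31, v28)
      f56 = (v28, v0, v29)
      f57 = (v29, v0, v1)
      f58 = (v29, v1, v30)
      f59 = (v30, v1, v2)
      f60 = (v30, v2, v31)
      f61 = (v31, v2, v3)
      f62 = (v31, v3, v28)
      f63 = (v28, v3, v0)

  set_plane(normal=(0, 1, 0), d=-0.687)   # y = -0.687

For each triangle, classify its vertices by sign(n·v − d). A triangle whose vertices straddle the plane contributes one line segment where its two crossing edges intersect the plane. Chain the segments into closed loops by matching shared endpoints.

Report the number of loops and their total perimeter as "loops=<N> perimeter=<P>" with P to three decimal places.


loops=2 perimeter=6.562

Straddling triangles (16 of 64):
  (v16,v20,v17) [+-+] → (-2.00545, -0.687, 0)–(-1.67152, -0.687, 0.333931)  len=0.4722
  (v17,v20,v21) [+--] → (-1.67152, -0.687, 0.333931)–(-1.42547, -0.687, 0.58)  len=0.3480
  (v17,v21,v18) [+-+] → (-1.42547, -0.687, 0.58)–(-1.175, -0.687, 0.329524)  len=0.3542
  (v18,v21,v22) [+--] → (-1.175, -0.687, 0.329524)–(-0.845398, -0.687, 0)  len=0.4661
  (v18,v22,v19) [+-+] → (-0.845398, -0.687, 0)–(-0.9267, -0.687, -0.0813016)  len=0.1150
  (v19,v22,v23) [+--] → (-0.9267, -0.687, -0.0813016)–(-1.42547, -0.687, -0.58)  len=0.7053
  (v19,v23,v16) [+-+] → (-1.42547, -0.687, -0.58)–(-1.67595, -0.687, -0.329524)  len=0.3542
  (v16,v23,v20) [+--] → (-1.67595, -0.687, -0.329524)–(-2.00545, -0.687, 0)  len=0.4660
  (v28,v0,v29) [-+-] → (2.00545, -0.687, 0)–(1.67595, -0.687, 0.329524)  len=0.4660
  (v29,v0,v1) [-++] → (1.67595, -0.687, 0.329524)–(1.42547, -0.687, 0.58)  len=0.3542
  (v29,v1,v30) [-+-] → (1.42547, -0.687, 0.58)–(0.9267, -0.687, 0.0813016)  len=0.7053
  (v30,v1,v2) [-++] → (0.9267, -0.687, 0.0813016)–(0.845398, -0.687, 0)  len=0.1150
  (v30,v2,v31) [-+-] → (0.845398, -0.687, 0)–(1.175, -0.687, -0.329524)  len=0.4661
  (v31,v2,v3) [-++] → (1.175, -0.687, -0.329524)–(1.42547, -0.687, -0.58)  len=0.3542
  (v31,v3,v28) [-+-] → (1.42547, -0.687, -0.58)–(1.67152, -0.687, -0.333931)  len=0.3480
  (v28,v3,v0) [-++] → (1.67152, -0.687, -0.333931)–(2.00545, -0.687, 0)  len=0.4722

Chained into 2 loop(s):
  loop 1: 8 segments, perimeter = 3.2810
  loop 2: 8 segments, perimeter = 3.2810
Total perimeter = 6.562


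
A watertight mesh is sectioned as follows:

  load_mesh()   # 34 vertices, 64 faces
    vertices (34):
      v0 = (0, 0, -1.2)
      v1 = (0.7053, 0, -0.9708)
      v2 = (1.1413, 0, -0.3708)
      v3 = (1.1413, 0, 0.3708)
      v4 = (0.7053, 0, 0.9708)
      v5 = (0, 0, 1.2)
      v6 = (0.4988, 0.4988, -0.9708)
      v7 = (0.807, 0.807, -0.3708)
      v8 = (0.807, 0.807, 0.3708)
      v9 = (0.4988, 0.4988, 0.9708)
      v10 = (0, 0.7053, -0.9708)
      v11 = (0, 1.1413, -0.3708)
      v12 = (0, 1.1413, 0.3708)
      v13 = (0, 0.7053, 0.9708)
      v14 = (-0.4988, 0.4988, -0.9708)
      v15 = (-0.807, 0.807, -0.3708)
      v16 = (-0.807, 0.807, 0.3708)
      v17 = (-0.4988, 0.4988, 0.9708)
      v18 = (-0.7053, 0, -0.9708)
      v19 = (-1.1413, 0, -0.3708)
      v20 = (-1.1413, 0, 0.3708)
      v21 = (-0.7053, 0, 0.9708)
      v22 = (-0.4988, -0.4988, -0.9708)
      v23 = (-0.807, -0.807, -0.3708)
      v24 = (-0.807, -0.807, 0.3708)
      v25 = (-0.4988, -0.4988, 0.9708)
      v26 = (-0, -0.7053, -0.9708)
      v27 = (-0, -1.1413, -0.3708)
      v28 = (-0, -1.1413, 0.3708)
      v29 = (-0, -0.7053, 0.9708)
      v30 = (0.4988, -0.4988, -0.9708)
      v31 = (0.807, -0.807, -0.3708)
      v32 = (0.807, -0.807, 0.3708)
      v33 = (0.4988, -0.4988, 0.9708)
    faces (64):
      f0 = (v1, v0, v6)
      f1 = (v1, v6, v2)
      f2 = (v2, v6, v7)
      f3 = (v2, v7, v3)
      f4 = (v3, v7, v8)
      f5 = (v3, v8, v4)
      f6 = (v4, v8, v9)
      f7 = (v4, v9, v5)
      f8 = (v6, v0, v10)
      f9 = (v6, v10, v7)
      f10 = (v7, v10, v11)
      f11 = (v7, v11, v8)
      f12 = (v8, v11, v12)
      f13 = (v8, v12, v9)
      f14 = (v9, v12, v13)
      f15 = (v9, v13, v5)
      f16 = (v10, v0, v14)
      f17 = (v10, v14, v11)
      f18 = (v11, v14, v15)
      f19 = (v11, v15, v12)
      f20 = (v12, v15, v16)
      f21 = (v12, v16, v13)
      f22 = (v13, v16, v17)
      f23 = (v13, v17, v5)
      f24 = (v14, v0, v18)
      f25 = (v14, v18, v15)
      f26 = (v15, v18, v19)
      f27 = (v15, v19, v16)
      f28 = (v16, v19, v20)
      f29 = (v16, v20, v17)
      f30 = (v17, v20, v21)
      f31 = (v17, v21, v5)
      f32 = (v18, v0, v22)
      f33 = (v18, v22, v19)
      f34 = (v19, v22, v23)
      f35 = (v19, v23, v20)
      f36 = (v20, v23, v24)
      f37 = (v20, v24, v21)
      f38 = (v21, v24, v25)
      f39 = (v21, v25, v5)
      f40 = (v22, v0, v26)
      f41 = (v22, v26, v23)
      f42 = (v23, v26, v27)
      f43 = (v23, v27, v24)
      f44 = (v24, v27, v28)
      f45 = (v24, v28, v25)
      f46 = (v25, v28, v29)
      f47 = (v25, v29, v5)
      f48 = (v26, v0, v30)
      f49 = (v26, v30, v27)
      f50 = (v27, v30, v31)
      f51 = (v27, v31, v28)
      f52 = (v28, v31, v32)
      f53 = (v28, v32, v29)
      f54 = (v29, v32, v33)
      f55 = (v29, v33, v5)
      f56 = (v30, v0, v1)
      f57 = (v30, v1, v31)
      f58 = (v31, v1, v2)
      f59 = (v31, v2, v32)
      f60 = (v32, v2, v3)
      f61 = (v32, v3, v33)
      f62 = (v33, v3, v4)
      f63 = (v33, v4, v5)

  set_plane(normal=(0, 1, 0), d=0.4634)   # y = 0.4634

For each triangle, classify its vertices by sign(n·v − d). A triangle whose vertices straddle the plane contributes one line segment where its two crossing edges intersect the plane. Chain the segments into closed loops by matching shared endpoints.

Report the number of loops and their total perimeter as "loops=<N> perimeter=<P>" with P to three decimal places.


loops=1 perimeter=6.530

Straddling triangles (20 of 64):
  (v1,v0,v6) [--+] → (0.4634, 0.4634, -0.987066)–(0.513455, 0.4634, -0.9708)  len=0.0526
  (v1,v6,v2) [-+-] → (0.513455, 0.4634, -0.9708)–(0.544398, 0.4634, -0.928218)  len=0.0526
  (v2,v6,v7) [-++] → (0.544398, 0.4634, -0.928218)–(0.949336, 0.4634, -0.3708)  len=0.6890
  (v2,v7,v3) [-+-] → (0.949336, 0.4634, -0.3708)–(0.949336, 0.4634, -0.0550457)  len=0.3158
  (v3,v7,v8) [-++] → (0.949336, 0.4634, -0.0550457)–(0.949336, 0.4634, 0.3708)  len=0.4258
  (v3,v8,v4) [-+-] → (0.949336, 0.4634, 0.3708)–(0.763699, 0.4634, 0.626265)  len=0.3158
  (v4,v8,v9) [-++] → (0.763699, 0.4634, 0.626265)–(0.513455, 0.4634, 0.9708)  len=0.4258
  (v4,v9,v5) [-+-] → (0.513455, 0.4634, 0.9708)–(0.4634, 0.4634, 0.987066)  len=0.0526
  (v6,v0,v10) [+-+] → (0.4634, 0.4634, -0.987066)–(0, 0.4634, -1.04941)  len=0.4676
  (v9,v13,v5) [++-] → (0, 0.4634, 1.04941)–(0.4634, 0.4634, 0.987066)  len=0.4676
  (v10,v0,v14) [+-+] → (0, 0.4634, -1.04941)–(-0.4634, 0.4634, -0.987066)  len=0.4676
  (v13,v17,v5) [++-] → (-0.4634, 0.4634, 0.987066)–(0, 0.4634, 1.04941)  len=0.4676
  (v14,v0,v18) [+--] → (-0.4634, 0.4634, -0.987066)–(-0.513455, 0.4634, -0.9708)  len=0.0526
  (v14,v18,v15) [+-+] → (-0.513455, 0.4634, -0.9708)–(-0.763699, 0.4634, -0.626265)  len=0.4258
  (v15,v18,v19) [+--] → (-0.763699, 0.4634, -0.626265)–(-0.949336, 0.4634, -0.3708)  len=0.3158
  (v15,v19,v16) [+-+] → (-0.949336, 0.4634, -0.3708)–(-0.949336, 0.4634, 0.0550457)  len=0.4258
  (v16,v19,v20) [+--] → (-0.949336, 0.4634, 0.0550457)–(-0.949336, 0.4634, 0.3708)  len=0.3158
  (v16,v20,v17) [+-+] → (-0.949336, 0.4634, 0.3708)–(-0.544398, 0.4634, 0.928218)  len=0.6890
  (v17,v20,v21) [+--] → (-0.544398, 0.4634, 0.928218)–(-0.513455, 0.4634, 0.9708)  len=0.0526
  (v17,v21,v5) [+--] → (-0.513455, 0.4634, 0.9708)–(-0.4634, 0.4634, 0.987066)  len=0.0526

Chained into 1 loop(s):
  loop 1: 20 segments, perimeter = 6.5305
Total perimeter = 6.530


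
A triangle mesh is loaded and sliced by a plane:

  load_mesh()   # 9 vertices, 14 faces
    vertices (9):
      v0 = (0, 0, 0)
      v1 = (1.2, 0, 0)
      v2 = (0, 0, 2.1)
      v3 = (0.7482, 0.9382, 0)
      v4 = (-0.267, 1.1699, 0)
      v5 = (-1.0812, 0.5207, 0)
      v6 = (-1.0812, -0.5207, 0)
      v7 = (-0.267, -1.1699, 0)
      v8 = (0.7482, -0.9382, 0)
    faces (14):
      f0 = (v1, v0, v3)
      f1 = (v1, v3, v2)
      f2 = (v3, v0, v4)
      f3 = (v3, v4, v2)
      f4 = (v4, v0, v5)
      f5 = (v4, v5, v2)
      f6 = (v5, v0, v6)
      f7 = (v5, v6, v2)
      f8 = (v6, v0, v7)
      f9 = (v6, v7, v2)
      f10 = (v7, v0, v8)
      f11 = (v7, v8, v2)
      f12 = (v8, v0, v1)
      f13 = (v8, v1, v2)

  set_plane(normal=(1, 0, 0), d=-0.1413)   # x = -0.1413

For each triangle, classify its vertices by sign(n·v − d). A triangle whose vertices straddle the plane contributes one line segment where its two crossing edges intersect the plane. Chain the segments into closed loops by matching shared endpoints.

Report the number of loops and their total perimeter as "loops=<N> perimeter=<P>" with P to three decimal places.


Straddling triangles (10 of 14):
  (v3,v0,v4) [++-] → (-0.1413, 0.619127, 0)–(-0.1413, 1.14121, 0)  len=0.5221
  (v3,v4,v2) [+-+] → (-0.1413, 1.14121, 0)–(-0.1413, 0.619127, 0.988652)  len=1.1180
  (v4,v0,v5) [-+-] → (-0.1413, 0.619127, 0)–(-0.1413, 0.0680493, 0)  len=0.5511
  (v4,v5,v2) [--+] → (-0.1413, 0.0680493, 1.82555)–(-0.1413, 0.619127, 0.988652)  len=1.0020
  (v5,v0,v6) [-+-] → (-0.1413, 0.0680493, 0)–(-0.1413, -0.0680493, 0)  len=0.1361
  (v5,v6,v2) [--+] → (-0.1413, -0.0680493, 1.82555)–(-0.1413, 0.0680493, 1.82555)  len=0.1361
  (v6,v0,v7) [-+-] → (-0.1413, -0.0680493, 0)–(-0.1413, -0.619127, 0)  len=0.5511
  (v6,v7,v2) [--+] → (-0.1413, -0.619127, 0.988652)–(-0.1413, -0.0680493, 1.82555)  len=1.0020
  (v7,v0,v8) [-++] → (-0.1413, -0.619127, 0)–(-0.1413, -1.14121, 0)  len=0.5221
  (v7,v8,v2) [-++] → (-0.1413, -1.14121, 0)–(-0.1413, -0.619127, 0.988652)  len=1.1180

Chained into 1 loop(s):
  loop 1: 10 segments, perimeter = 6.6587
Total perimeter = 6.659

loops=1 perimeter=6.659
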